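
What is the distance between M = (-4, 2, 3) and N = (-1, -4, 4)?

d = √[(x₂-x₁)² + (y₂-y₁)² + (z₂-z₁)²]
  = √[3² + (-6)² + 1²]
  = √[9 + 36 + 1]
  = √46
  ≈ 6.782

6.782


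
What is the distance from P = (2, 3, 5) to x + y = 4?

distance = |a·x₀ + b·y₀ + c·z₀ - d| / √(a² + b² + c²)
  = |1·2 + 1·3 + 0·5 - 4| / √(1² + 1² + 0²)
  = |2 + 3 + 0 - 4| / √(1 + 1 + 0)
  = |1| / √2
  = 1 / 1.414
  ≈ 0.7071

0.7071


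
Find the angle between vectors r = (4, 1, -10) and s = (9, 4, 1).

r·s = 4·9 + 1·4 + (-10)·1 = 36 + 4 - 10 = 30
|r| = √(4² + 1² + (-10)²) = √117 ≈ 10.82
|s| = √(9² + 4² + 1²) = √98 ≈ 9.899
cos θ = (r·s)/(|r||s|) = 30/(10.82·9.899) ≈ 0.2802
θ = arccos(0.2802) ≈ 73.73°

73.73°


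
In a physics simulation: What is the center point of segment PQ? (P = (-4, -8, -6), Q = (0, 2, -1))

M = ((x₁+x₂)/2, (y₁+y₂)/2, (z₁+z₂)/2)
  = ((-4 + 0)/2, (-8 + 2)/2, (-6 - 1)/2)
  = (-4/2, -6/2, -7/2)
  = (-2, -3, -3.5)

(-2, -3, -3.5)


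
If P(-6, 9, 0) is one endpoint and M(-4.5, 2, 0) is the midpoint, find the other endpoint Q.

Q = 2M - P
  = (2·(-4.5) - (-6), 2·2 - 9, 2·0 - 0)
  = (-9 + 6, 4 - 9, 0 + 0)
  = (-3, -5, 0)

(-3, -5, 0)


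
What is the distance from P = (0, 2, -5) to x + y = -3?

distance = |a·x₀ + b·y₀ + c·z₀ - d| / √(a² + b² + c²)
  = |1·0 + 1·2 + 0·(-5) - (-3)| / √(1² + 1² + 0²)
  = |0 + 2 + 0 + 3| / √(1 + 1 + 0)
  = |5| / √2
  = 5 / 1.414
  ≈ 3.536

3.536


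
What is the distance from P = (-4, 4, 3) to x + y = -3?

distance = |a·x₀ + b·y₀ + c·z₀ - d| / √(a² + b² + c²)
  = |1·(-4) + 1·4 + 0·3 - (-3)| / √(1² + 1² + 0²)
  = |-4 + 4 + 0 + 3| / √(1 + 1 + 0)
  = |3| / √2
  = 3 / 1.414
  ≈ 2.121

2.121


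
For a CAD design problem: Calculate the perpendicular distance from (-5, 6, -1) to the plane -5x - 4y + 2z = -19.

distance = |a·x₀ + b·y₀ + c·z₀ - d| / √(a² + b² + c²)
  = |(-5)·(-5) + (-4)·6 + 2·(-1) - (-19)| / √((-5)² + (-4)² + 2²)
  = |25 - 24 - 2 + 19| / √(25 + 16 + 4)
  = |18| / √45
  = 18 / 6.708
  ≈ 2.683

2.683


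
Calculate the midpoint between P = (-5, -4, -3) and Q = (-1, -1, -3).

M = ((x₁+x₂)/2, (y₁+y₂)/2, (z₁+z₂)/2)
  = ((-5 - 1)/2, (-4 - 1)/2, (-3 - 3)/2)
  = (-6/2, -5/2, -6/2)
  = (-3, -2.5, -3)

(-3, -2.5, -3)


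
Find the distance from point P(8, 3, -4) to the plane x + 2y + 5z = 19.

distance = |a·x₀ + b·y₀ + c·z₀ - d| / √(a² + b² + c²)
  = |1·8 + 2·3 + 5·(-4) - 19| / √(1² + 2² + 5²)
  = |8 + 6 - 20 - 19| / √(1 + 4 + 25)
  = |-25| / √30
  = 25 / 5.477
  ≈ 4.564

4.564


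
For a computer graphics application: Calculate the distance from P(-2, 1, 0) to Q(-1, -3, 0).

d = √[(x₂-x₁)² + (y₂-y₁)² + (z₂-z₁)²]
  = √[1² + (-4)² + 0²]
  = √[1 + 16 + 0]
  = √17
  ≈ 4.123

4.123


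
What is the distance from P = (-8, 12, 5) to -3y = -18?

distance = |a·x₀ + b·y₀ + c·z₀ - d| / √(a² + b² + c²)
  = |0·(-8) + (-3)·12 + 0·5 - (-18)| / √(0² + (-3)² + 0²)
  = |0 - 36 + 0 + 18| / √(0 + 9 + 0)
  = |-18| / √9
  = 18 / 3
  ≈ 6

6


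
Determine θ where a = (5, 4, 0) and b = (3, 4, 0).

a·b = 5·3 + 4·4 + 0·0 = 15 + 16 + 0 = 31
|a| = √(5² + 4² + 0²) = √41 ≈ 6.403
|b| = √(3² + 4² + 0²) = √25 ≈ 5
cos θ = (a·b)/(|a||b|) = 31/(6.403·5) ≈ 0.9683
θ = arccos(0.9683) ≈ 14.47°

14.47°


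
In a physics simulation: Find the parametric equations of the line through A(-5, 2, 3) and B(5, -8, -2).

Direction vector d = B - A = (5 + 5, -8 - 2, -2 - 3) = (10, -10, -5)
Parametric form r = A + t·d:
x = -5 + 10t, y = 2 - 10t, z = 3 - 5t

x = -5 + 10t, y = 2 - 10t, z = 3 - 5t


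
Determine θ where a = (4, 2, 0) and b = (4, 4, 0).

a·b = 4·4 + 2·4 + 0·0 = 16 + 8 + 0 = 24
|a| = √(4² + 2² + 0²) = √20 ≈ 4.472
|b| = √(4² + 4² + 0²) = √32 ≈ 5.657
cos θ = (a·b)/(|a||b|) = 24/(4.472·5.657) ≈ 0.9487
θ = arccos(0.9487) ≈ 18.43°

18.43°


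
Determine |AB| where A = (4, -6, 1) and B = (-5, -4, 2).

d = √[(x₂-x₁)² + (y₂-y₁)² + (z₂-z₁)²]
  = √[(-9)² + 2² + 1²]
  = √[81 + 4 + 1]
  = √86
  ≈ 9.274

9.274


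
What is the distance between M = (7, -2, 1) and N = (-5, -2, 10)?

d = √[(x₂-x₁)² + (y₂-y₁)² + (z₂-z₁)²]
  = √[(-12)² + 0² + 9²]
  = √[144 + 0 + 81]
  = √225
  ≈ 15

15


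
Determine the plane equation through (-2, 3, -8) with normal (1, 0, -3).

The plane through P with normal n = (a, b, c) satisfies n·(r - P) = 0,
i.e. ax + by + cz = a·x₀ + b·y₀ + c·z₀.
d = 1·(-2) + 0·3 + (-3)·(-8)
  = -2 + 0 + 24
  = 22
Equation: x - 3z = 22

x - 3z = 22


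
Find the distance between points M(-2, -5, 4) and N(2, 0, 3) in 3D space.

d = √[(x₂-x₁)² + (y₂-y₁)² + (z₂-z₁)²]
  = √[4² + 5² + (-1)²]
  = √[16 + 25 + 1]
  = √42
  ≈ 6.481

6.481


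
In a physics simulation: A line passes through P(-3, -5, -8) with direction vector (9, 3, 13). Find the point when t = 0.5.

P(t) = P + t·d
  = (-3 + 9·0.5, -5 + 3·0.5, -8 + 13·0.5)
  = (-3 + 4.5, -5 + 1.5, -8 + 6.5)
  = (1.5, -3.5, -1.5)

(1.5, -3.5, -1.5)


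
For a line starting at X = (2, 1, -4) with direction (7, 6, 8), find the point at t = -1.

P(t) = X + t·d
  = (2 + 7·(-1), 1 + 6·(-1), -4 + 8·(-1))
  = (2 - 7, 1 - 6, -4 - 8)
  = (-5, -5, -12)

(-5, -5, -12)


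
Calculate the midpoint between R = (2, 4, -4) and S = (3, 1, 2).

M = ((x₁+x₂)/2, (y₁+y₂)/2, (z₁+z₂)/2)
  = ((2 + 3)/2, (4 + 1)/2, (-4 + 2)/2)
  = (5/2, 5/2, -2/2)
  = (2.5, 2.5, -1)

(2.5, 2.5, -1)


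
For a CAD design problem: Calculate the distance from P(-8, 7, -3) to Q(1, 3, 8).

d = √[(x₂-x₁)² + (y₂-y₁)² + (z₂-z₁)²]
  = √[9² + (-4)² + 11²]
  = √[81 + 16 + 121]
  = √218
  ≈ 14.76

14.76


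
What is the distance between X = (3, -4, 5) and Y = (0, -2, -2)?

d = √[(x₂-x₁)² + (y₂-y₁)² + (z₂-z₁)²]
  = √[(-3)² + 2² + (-7)²]
  = √[9 + 4 + 49]
  = √62
  ≈ 7.874

7.874


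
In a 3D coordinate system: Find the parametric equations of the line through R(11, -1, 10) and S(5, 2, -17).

Direction vector d = S - R = (5 - 11, 2 + 1, -17 - 10) = (-6, 3, -27)
Parametric form r = R + t·d:
x = 11 - 6t, y = -1 + 3t, z = 10 - 27t

x = 11 - 6t, y = -1 + 3t, z = 10 - 27t


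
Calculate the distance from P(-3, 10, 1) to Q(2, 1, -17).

d = √[(x₂-x₁)² + (y₂-y₁)² + (z₂-z₁)²]
  = √[5² + (-9)² + (-18)²]
  = √[25 + 81 + 324]
  = √430
  ≈ 20.74

20.74


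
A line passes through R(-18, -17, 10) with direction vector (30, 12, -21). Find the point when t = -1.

P(t) = R + t·d
  = (-18 + 30·(-1), -17 + 12·(-1), 10 + (-21)·(-1))
  = (-18 - 30, -17 - 12, 10 + 21)
  = (-48, -29, 31)

(-48, -29, 31)


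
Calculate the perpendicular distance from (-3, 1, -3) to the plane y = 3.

distance = |a·x₀ + b·y₀ + c·z₀ - d| / √(a² + b² + c²)
  = |0·(-3) + 1·1 + 0·(-3) - 3| / √(0² + 1² + 0²)
  = |0 + 1 + 0 - 3| / √(0 + 1 + 0)
  = |-2| / √1
  = 2 / 1
  ≈ 2

2


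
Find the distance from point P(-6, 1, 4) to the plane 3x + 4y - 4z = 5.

distance = |a·x₀ + b·y₀ + c·z₀ - d| / √(a² + b² + c²)
  = |3·(-6) + 4·1 + (-4)·4 - 5| / √(3² + 4² + (-4)²)
  = |-18 + 4 - 16 - 5| / √(9 + 16 + 16)
  = |-35| / √41
  = 35 / 6.403
  ≈ 5.466

5.466


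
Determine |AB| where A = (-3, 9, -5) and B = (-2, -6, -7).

d = √[(x₂-x₁)² + (y₂-y₁)² + (z₂-z₁)²]
  = √[1² + (-15)² + (-2)²]
  = √[1 + 225 + 4]
  = √230
  ≈ 15.17

15.17


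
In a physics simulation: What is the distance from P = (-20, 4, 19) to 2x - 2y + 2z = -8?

distance = |a·x₀ + b·y₀ + c·z₀ - d| / √(a² + b² + c²)
  = |2·(-20) + (-2)·4 + 2·19 - (-8)| / √(2² + (-2)² + 2²)
  = |-40 - 8 + 38 + 8| / √(4 + 4 + 4)
  = |-2| / √12
  = 2 / 3.464
  ≈ 0.5774

0.5774


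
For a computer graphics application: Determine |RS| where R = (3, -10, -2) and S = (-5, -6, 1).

d = √[(x₂-x₁)² + (y₂-y₁)² + (z₂-z₁)²]
  = √[(-8)² + 4² + 3²]
  = √[64 + 16 + 9]
  = √89
  ≈ 9.434

9.434


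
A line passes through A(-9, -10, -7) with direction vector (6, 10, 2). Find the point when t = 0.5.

P(t) = A + t·d
  = (-9 + 6·0.5, -10 + 10·0.5, -7 + 2·0.5)
  = (-9 + 3, -10 + 5, -7 + 1)
  = (-6, -5, -6)

(-6, -5, -6)


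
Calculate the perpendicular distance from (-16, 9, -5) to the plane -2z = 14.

distance = |a·x₀ + b·y₀ + c·z₀ - d| / √(a² + b² + c²)
  = |0·(-16) + 0·9 + (-2)·(-5) - 14| / √(0² + 0² + (-2)²)
  = |0 + 0 + 10 - 14| / √(0 + 0 + 4)
  = |-4| / √4
  = 4 / 2
  ≈ 2

2


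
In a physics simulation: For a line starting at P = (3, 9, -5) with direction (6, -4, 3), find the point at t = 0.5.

P(t) = P + t·d
  = (3 + 6·0.5, 9 + (-4)·0.5, -5 + 3·0.5)
  = (3 + 3, 9 - 2, -5 + 1.5)
  = (6, 7, -3.5)

(6, 7, -3.5)


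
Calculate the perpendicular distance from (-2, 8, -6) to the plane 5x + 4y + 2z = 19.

distance = |a·x₀ + b·y₀ + c·z₀ - d| / √(a² + b² + c²)
  = |5·(-2) + 4·8 + 2·(-6) - 19| / √(5² + 4² + 2²)
  = |-10 + 32 - 12 - 19| / √(25 + 16 + 4)
  = |-9| / √45
  = 9 / 6.708
  ≈ 1.342

1.342


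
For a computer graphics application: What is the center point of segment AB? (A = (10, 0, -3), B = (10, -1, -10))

M = ((x₁+x₂)/2, (y₁+y₂)/2, (z₁+z₂)/2)
  = ((10 + 10)/2, (0 - 1)/2, (-3 - 10)/2)
  = (20/2, -1/2, -13/2)
  = (10, -0.5, -6.5)

(10, -0.5, -6.5)


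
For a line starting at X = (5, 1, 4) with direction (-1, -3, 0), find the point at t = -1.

P(t) = X + t·d
  = (5 + (-1)·(-1), 1 + (-3)·(-1), 4 + 0·(-1))
  = (5 + 1, 1 + 3, 4 + 0)
  = (6, 4, 4)

(6, 4, 4)


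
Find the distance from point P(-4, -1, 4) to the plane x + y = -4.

distance = |a·x₀ + b·y₀ + c·z₀ - d| / √(a² + b² + c²)
  = |1·(-4) + 1·(-1) + 0·4 - (-4)| / √(1² + 1² + 0²)
  = |-4 - 1 + 0 + 4| / √(1 + 1 + 0)
  = |-1| / √2
  = 1 / 1.414
  ≈ 0.7071

0.7071


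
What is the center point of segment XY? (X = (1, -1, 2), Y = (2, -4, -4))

M = ((x₁+x₂)/2, (y₁+y₂)/2, (z₁+z₂)/2)
  = ((1 + 2)/2, (-1 - 4)/2, (2 - 4)/2)
  = (3/2, -5/2, -2/2)
  = (1.5, -2.5, -1)

(1.5, -2.5, -1)


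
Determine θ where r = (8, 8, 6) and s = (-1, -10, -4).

r·s = 8·(-1) + 8·(-10) + 6·(-4) = -8 - 80 - 24 = -112
|r| = √(8² + 8² + 6²) = √164 ≈ 12.81
|s| = √((-1)² + (-10)² + (-4)²) = √117 ≈ 10.82
cos θ = (r·s)/(|r||s|) = -112/(12.81·10.82) ≈ -0.8085
θ = arccos(-0.8085) ≈ 144°

144°


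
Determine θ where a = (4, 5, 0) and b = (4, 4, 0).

a·b = 4·4 + 5·4 + 0·0 = 16 + 20 + 0 = 36
|a| = √(4² + 5² + 0²) = √41 ≈ 6.403
|b| = √(4² + 4² + 0²) = √32 ≈ 5.657
cos θ = (a·b)/(|a||b|) = 36/(6.403·5.657) ≈ 0.9939
θ = arccos(0.9939) ≈ 6.34°

6.34°


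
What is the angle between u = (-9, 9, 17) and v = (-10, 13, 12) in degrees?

u·v = (-9)·(-10) + 9·13 + 17·12 = 90 + 117 + 204 = 411
|u| = √((-9)² + 9² + 17²) = √451 ≈ 21.24
|v| = √((-10)² + 13² + 12²) = √413 ≈ 20.32
cos θ = (u·v)/(|u||v|) = 411/(21.24·20.32) ≈ 0.9523
θ = arccos(0.9523) ≈ 17.77°

17.77°


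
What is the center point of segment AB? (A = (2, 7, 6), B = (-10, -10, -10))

M = ((x₁+x₂)/2, (y₁+y₂)/2, (z₁+z₂)/2)
  = ((2 - 10)/2, (7 - 10)/2, (6 - 10)/2)
  = (-8/2, -3/2, -4/2)
  = (-4, -1.5, -2)

(-4, -1.5, -2)


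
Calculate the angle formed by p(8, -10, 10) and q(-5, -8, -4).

p·q = 8·(-5) + (-10)·(-8) + 10·(-4) = -40 + 80 - 40 = 0
|p| = √(8² + (-10)² + 10²) = √264 ≈ 16.25
|q| = √((-5)² + (-8)² + (-4)²) = √105 ≈ 10.25
cos θ = (p·q)/(|p||q|) = 0/(16.25·10.25) ≈ 0
θ = arccos(0) ≈ 90°

90°


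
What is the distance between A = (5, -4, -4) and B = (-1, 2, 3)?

d = √[(x₂-x₁)² + (y₂-y₁)² + (z₂-z₁)²]
  = √[(-6)² + 6² + 7²]
  = √[36 + 36 + 49]
  = √121
  ≈ 11

11


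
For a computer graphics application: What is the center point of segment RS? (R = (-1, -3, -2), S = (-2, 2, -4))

M = ((x₁+x₂)/2, (y₁+y₂)/2, (z₁+z₂)/2)
  = ((-1 - 2)/2, (-3 + 2)/2, (-2 - 4)/2)
  = (-3/2, -1/2, -6/2)
  = (-1.5, -0.5, -3)

(-1.5, -0.5, -3)


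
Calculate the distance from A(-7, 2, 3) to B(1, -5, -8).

d = √[(x₂-x₁)² + (y₂-y₁)² + (z₂-z₁)²]
  = √[8² + (-7)² + (-11)²]
  = √[64 + 49 + 121]
  = √234
  ≈ 15.3

15.3


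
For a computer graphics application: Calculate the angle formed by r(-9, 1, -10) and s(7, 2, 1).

r·s = (-9)·7 + 1·2 + (-10)·1 = -63 + 2 - 10 = -71
|r| = √((-9)² + 1² + (-10)²) = √182 ≈ 13.49
|s| = √(7² + 2² + 1²) = √54 ≈ 7.348
cos θ = (r·s)/(|r||s|) = -71/(13.49·7.348) ≈ -0.7162
θ = arccos(-0.7162) ≈ 135.7°

135.7°


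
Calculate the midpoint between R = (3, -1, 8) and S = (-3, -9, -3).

M = ((x₁+x₂)/2, (y₁+y₂)/2, (z₁+z₂)/2)
  = ((3 - 3)/2, (-1 - 9)/2, (8 - 3)/2)
  = (0/2, -10/2, 5/2)
  = (0, -5, 2.5)

(0, -5, 2.5)


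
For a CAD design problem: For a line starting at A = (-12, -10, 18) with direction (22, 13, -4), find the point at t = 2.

P(t) = A + t·d
  = (-12 + 22·2, -10 + 13·2, 18 + (-4)·2)
  = (-12 + 44, -10 + 26, 18 - 8)
  = (32, 16, 10)

(32, 16, 10)


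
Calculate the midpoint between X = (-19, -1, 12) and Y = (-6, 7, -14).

M = ((x₁+x₂)/2, (y₁+y₂)/2, (z₁+z₂)/2)
  = ((-19 - 6)/2, (-1 + 7)/2, (12 - 14)/2)
  = (-25/2, 6/2, -2/2)
  = (-12.5, 3, -1)

(-12.5, 3, -1)


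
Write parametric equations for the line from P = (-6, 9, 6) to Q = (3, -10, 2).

Direction vector d = Q - P = (3 + 6, -10 - 9, 2 - 6) = (9, -19, -4)
Parametric form r = P + t·d:
x = -6 + 9t, y = 9 - 19t, z = 6 - 4t

x = -6 + 9t, y = 9 - 19t, z = 6 - 4t


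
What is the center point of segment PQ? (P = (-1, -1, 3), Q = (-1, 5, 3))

M = ((x₁+x₂)/2, (y₁+y₂)/2, (z₁+z₂)/2)
  = ((-1 - 1)/2, (-1 + 5)/2, (3 + 3)/2)
  = (-2/2, 4/2, 6/2)
  = (-1, 2, 3)

(-1, 2, 3)


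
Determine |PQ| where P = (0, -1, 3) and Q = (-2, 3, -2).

d = √[(x₂-x₁)² + (y₂-y₁)² + (z₂-z₁)²]
  = √[(-2)² + 4² + (-5)²]
  = √[4 + 16 + 25]
  = √45
  ≈ 6.708

6.708


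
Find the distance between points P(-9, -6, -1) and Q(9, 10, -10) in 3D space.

d = √[(x₂-x₁)² + (y₂-y₁)² + (z₂-z₁)²]
  = √[18² + 16² + (-9)²]
  = √[324 + 256 + 81]
  = √661
  ≈ 25.71

25.71


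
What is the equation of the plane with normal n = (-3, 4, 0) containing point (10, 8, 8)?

The plane through P with normal n = (a, b, c) satisfies n·(r - P) = 0,
i.e. ax + by + cz = a·x₀ + b·y₀ + c·z₀.
d = (-3)·10 + 4·8 + 0·8
  = -30 + 32 + 0
  = 2
Equation: -3x + 4y = 2

-3x + 4y = 2


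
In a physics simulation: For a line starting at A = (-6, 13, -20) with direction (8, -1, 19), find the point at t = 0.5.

P(t) = A + t·d
  = (-6 + 8·0.5, 13 + (-1)·0.5, -20 + 19·0.5)
  = (-6 + 4, 13 - 0.5, -20 + 9.5)
  = (-2, 12.5, -10.5)

(-2, 12.5, -10.5)


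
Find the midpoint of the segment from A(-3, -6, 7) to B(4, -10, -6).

M = ((x₁+x₂)/2, (y₁+y₂)/2, (z₁+z₂)/2)
  = ((-3 + 4)/2, (-6 - 10)/2, (7 - 6)/2)
  = (1/2, -16/2, 1/2)
  = (0.5, -8, 0.5)

(0.5, -8, 0.5)


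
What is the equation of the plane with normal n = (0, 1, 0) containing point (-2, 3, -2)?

The plane through P with normal n = (a, b, c) satisfies n·(r - P) = 0,
i.e. ax + by + cz = a·x₀ + b·y₀ + c·z₀.
d = 0·(-2) + 1·3 + 0·(-2)
  = 0 + 3 + 0
  = 3
Equation: y = 3

y = 3


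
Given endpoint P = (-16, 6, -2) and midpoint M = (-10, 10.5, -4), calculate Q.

Q = 2M - P
  = (2·(-10) - (-16), 2·10.5 - 6, 2·(-4) - (-2))
  = (-20 + 16, 21 - 6, -8 + 2)
  = (-4, 15, -6)

(-4, 15, -6)


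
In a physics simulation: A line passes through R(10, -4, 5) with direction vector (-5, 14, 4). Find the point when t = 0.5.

P(t) = R + t·d
  = (10 + (-5)·0.5, -4 + 14·0.5, 5 + 4·0.5)
  = (10 - 2.5, -4 + 7, 5 + 2)
  = (7.5, 3, 7)

(7.5, 3, 7)


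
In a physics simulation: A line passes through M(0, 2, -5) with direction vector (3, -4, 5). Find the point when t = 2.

P(t) = M + t·d
  = (0 + 3·2, 2 + (-4)·2, -5 + 5·2)
  = (0 + 6, 2 - 8, -5 + 10)
  = (6, -6, 5)

(6, -6, 5)


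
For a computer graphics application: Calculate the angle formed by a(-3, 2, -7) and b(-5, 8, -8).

a·b = (-3)·(-5) + 2·8 + (-7)·(-8) = 15 + 16 + 56 = 87
|a| = √((-3)² + 2² + (-7)²) = √62 ≈ 7.874
|b| = √((-5)² + 8² + (-8)²) = √153 ≈ 12.37
cos θ = (a·b)/(|a||b|) = 87/(7.874·12.37) ≈ 0.8933
θ = arccos(0.8933) ≈ 26.71°

26.71°


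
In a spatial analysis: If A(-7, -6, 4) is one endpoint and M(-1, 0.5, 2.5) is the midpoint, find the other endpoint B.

B = 2M - A
  = (2·(-1) - (-7), 2·0.5 - (-6), 2·2.5 - 4)
  = (-2 + 7, 1 + 6, 5 - 4)
  = (5, 7, 1)

(5, 7, 1)


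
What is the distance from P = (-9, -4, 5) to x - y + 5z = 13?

distance = |a·x₀ + b·y₀ + c·z₀ - d| / √(a² + b² + c²)
  = |1·(-9) + (-1)·(-4) + 5·5 - 13| / √(1² + (-1)² + 5²)
  = |-9 + 4 + 25 - 13| / √(1 + 1 + 25)
  = |7| / √27
  = 7 / 5.196
  ≈ 1.347

1.347


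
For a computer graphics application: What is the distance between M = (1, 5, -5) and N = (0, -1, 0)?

d = √[(x₂-x₁)² + (y₂-y₁)² + (z₂-z₁)²]
  = √[(-1)² + (-6)² + 5²]
  = √[1 + 36 + 25]
  = √62
  ≈ 7.874

7.874


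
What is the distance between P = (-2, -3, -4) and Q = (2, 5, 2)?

d = √[(x₂-x₁)² + (y₂-y₁)² + (z₂-z₁)²]
  = √[4² + 8² + 6²]
  = √[16 + 64 + 36]
  = √116
  ≈ 10.77

10.77


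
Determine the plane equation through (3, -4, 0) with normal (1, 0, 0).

The plane through P with normal n = (a, b, c) satisfies n·(r - P) = 0,
i.e. ax + by + cz = a·x₀ + b·y₀ + c·z₀.
d = 1·3 + 0·(-4) + 0·0
  = 3 + 0 + 0
  = 3
Equation: x = 3

x = 3


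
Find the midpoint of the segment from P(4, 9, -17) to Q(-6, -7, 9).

M = ((x₁+x₂)/2, (y₁+y₂)/2, (z₁+z₂)/2)
  = ((4 - 6)/2, (9 - 7)/2, (-17 + 9)/2)
  = (-2/2, 2/2, -8/2)
  = (-1, 1, -4)

(-1, 1, -4)


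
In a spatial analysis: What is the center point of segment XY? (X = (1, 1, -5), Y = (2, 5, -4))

M = ((x₁+x₂)/2, (y₁+y₂)/2, (z₁+z₂)/2)
  = ((1 + 2)/2, (1 + 5)/2, (-5 - 4)/2)
  = (3/2, 6/2, -9/2)
  = (1.5, 3, -4.5)

(1.5, 3, -4.5)


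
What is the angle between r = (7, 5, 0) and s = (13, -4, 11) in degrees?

r·s = 7·13 + 5·(-4) + 0·11 = 91 - 20 + 0 = 71
|r| = √(7² + 5² + 0²) = √74 ≈ 8.602
|s| = √(13² + (-4)² + 11²) = √306 ≈ 17.49
cos θ = (r·s)/(|r||s|) = 71/(8.602·17.49) ≈ 0.4718
θ = arccos(0.4718) ≈ 61.85°

61.85°


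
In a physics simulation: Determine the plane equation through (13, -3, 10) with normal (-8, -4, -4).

The plane through P with normal n = (a, b, c) satisfies n·(r - P) = 0,
i.e. ax + by + cz = a·x₀ + b·y₀ + c·z₀.
d = (-8)·13 + (-4)·(-3) + (-4)·10
  = -104 + 12 - 40
  = -132
Equation: -8x - 4y - 4z = -132

-8x - 4y - 4z = -132


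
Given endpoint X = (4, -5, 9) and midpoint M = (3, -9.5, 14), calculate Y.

Y = 2M - X
  = (2·3 - 4, 2·(-9.5) - (-5), 2·14 - 9)
  = (6 - 4, -19 + 5, 28 - 9)
  = (2, -14, 19)

(2, -14, 19)


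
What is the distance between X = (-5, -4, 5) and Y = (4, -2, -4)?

d = √[(x₂-x₁)² + (y₂-y₁)² + (z₂-z₁)²]
  = √[9² + 2² + (-9)²]
  = √[81 + 4 + 81]
  = √166
  ≈ 12.88

12.88


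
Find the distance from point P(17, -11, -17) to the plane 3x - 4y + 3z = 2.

distance = |a·x₀ + b·y₀ + c·z₀ - d| / √(a² + b² + c²)
  = |3·17 + (-4)·(-11) + 3·(-17) - 2| / √(3² + (-4)² + 3²)
  = |51 + 44 - 51 - 2| / √(9 + 16 + 9)
  = |42| / √34
  = 42 / 5.831
  ≈ 7.203

7.203


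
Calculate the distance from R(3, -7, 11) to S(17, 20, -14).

d = √[(x₂-x₁)² + (y₂-y₁)² + (z₂-z₁)²]
  = √[14² + 27² + (-25)²]
  = √[196 + 729 + 625]
  = √1550
  ≈ 39.37

39.37


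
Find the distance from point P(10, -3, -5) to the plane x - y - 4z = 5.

distance = |a·x₀ + b·y₀ + c·z₀ - d| / √(a² + b² + c²)
  = |1·10 + (-1)·(-3) + (-4)·(-5) - 5| / √(1² + (-1)² + (-4)²)
  = |10 + 3 + 20 - 5| / √(1 + 1 + 16)
  = |28| / √18
  = 28 / 4.243
  ≈ 6.6

6.6


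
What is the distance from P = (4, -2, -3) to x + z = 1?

distance = |a·x₀ + b·y₀ + c·z₀ - d| / √(a² + b² + c²)
  = |1·4 + 0·(-2) + 1·(-3) - 1| / √(1² + 0² + 1²)
  = |4 + 0 - 3 - 1| / √(1 + 0 + 1)
  = |0| / √2
  = 0 / 1.414
  ≈ 0

0


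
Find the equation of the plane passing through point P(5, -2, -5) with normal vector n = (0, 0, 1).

The plane through P with normal n = (a, b, c) satisfies n·(r - P) = 0,
i.e. ax + by + cz = a·x₀ + b·y₀ + c·z₀.
d = 0·5 + 0·(-2) + 1·(-5)
  = 0 + 0 - 5
  = -5
Equation: z = -5

z = -5


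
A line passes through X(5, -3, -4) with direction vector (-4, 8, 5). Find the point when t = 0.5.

P(t) = X + t·d
  = (5 + (-4)·0.5, -3 + 8·0.5, -4 + 5·0.5)
  = (5 - 2, -3 + 4, -4 + 2.5)
  = (3, 1, -1.5)

(3, 1, -1.5)


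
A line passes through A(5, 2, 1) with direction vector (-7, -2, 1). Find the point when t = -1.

P(t) = A + t·d
  = (5 + (-7)·(-1), 2 + (-2)·(-1), 1 + 1·(-1))
  = (5 + 7, 2 + 2, 1 - 1)
  = (12, 4, 0)

(12, 4, 0)


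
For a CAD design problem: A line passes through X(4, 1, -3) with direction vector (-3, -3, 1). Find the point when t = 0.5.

P(t) = X + t·d
  = (4 + (-3)·0.5, 1 + (-3)·0.5, -3 + 1·0.5)
  = (4 - 1.5, 1 - 1.5, -3 + 0.5)
  = (2.5, -0.5, -2.5)

(2.5, -0.5, -2.5)


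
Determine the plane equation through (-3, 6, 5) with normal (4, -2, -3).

The plane through P with normal n = (a, b, c) satisfies n·(r - P) = 0,
i.e. ax + by + cz = a·x₀ + b·y₀ + c·z₀.
d = 4·(-3) + (-2)·6 + (-3)·5
  = -12 - 12 - 15
  = -39
Equation: 4x - 2y - 3z = -39

4x - 2y - 3z = -39


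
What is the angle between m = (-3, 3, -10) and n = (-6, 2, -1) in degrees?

m·n = (-3)·(-6) + 3·2 + (-10)·(-1) = 18 + 6 + 10 = 34
|m| = √((-3)² + 3² + (-10)²) = √118 ≈ 10.86
|n| = √((-6)² + 2² + (-1)²) = √41 ≈ 6.403
cos θ = (m·n)/(|m||n|) = 34/(10.86·6.403) ≈ 0.4888
θ = arccos(0.4888) ≈ 60.74°

60.74°


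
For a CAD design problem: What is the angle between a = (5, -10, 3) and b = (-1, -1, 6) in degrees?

a·b = 5·(-1) + (-10)·(-1) + 3·6 = -5 + 10 + 18 = 23
|a| = √(5² + (-10)² + 3²) = √134 ≈ 11.58
|b| = √((-1)² + (-1)² + 6²) = √38 ≈ 6.164
cos θ = (a·b)/(|a||b|) = 23/(11.58·6.164) ≈ 0.3223
θ = arccos(0.3223) ≈ 71.2°

71.2°


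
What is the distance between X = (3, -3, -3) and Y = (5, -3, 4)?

d = √[(x₂-x₁)² + (y₂-y₁)² + (z₂-z₁)²]
  = √[2² + 0² + 7²]
  = √[4 + 0 + 49]
  = √53
  ≈ 7.28

7.28


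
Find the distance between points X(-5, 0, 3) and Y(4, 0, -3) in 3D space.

d = √[(x₂-x₁)² + (y₂-y₁)² + (z₂-z₁)²]
  = √[9² + 0² + (-6)²]
  = √[81 + 0 + 36]
  = √117
  ≈ 10.82

10.82


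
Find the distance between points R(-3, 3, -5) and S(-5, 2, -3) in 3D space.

d = √[(x₂-x₁)² + (y₂-y₁)² + (z₂-z₁)²]
  = √[(-2)² + (-1)² + 2²]
  = √[4 + 1 + 4]
  = √9
  ≈ 3

3


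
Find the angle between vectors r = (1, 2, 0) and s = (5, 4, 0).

r·s = 1·5 + 2·4 + 0·0 = 5 + 8 + 0 = 13
|r| = √(1² + 2² + 0²) = √5 ≈ 2.236
|s| = √(5² + 4² + 0²) = √41 ≈ 6.403
cos θ = (r·s)/(|r||s|) = 13/(2.236·6.403) ≈ 0.908
θ = arccos(0.908) ≈ 24.78°

24.78°


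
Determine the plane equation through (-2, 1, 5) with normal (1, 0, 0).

The plane through P with normal n = (a, b, c) satisfies n·(r - P) = 0,
i.e. ax + by + cz = a·x₀ + b·y₀ + c·z₀.
d = 1·(-2) + 0·1 + 0·5
  = -2 + 0 + 0
  = -2
Equation: x = -2

x = -2


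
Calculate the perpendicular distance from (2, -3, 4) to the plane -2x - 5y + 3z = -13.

distance = |a·x₀ + b·y₀ + c·z₀ - d| / √(a² + b² + c²)
  = |(-2)·2 + (-5)·(-3) + 3·4 - (-13)| / √((-2)² + (-5)² + 3²)
  = |-4 + 15 + 12 + 13| / √(4 + 25 + 9)
  = |36| / √38
  = 36 / 6.164
  ≈ 5.84

5.84


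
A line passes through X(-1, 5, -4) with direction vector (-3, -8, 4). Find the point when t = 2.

P(t) = X + t·d
  = (-1 + (-3)·2, 5 + (-8)·2, -4 + 4·2)
  = (-1 - 6, 5 - 16, -4 + 8)
  = (-7, -11, 4)

(-7, -11, 4)


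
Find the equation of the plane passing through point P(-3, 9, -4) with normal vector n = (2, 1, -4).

The plane through P with normal n = (a, b, c) satisfies n·(r - P) = 0,
i.e. ax + by + cz = a·x₀ + b·y₀ + c·z₀.
d = 2·(-3) + 1·9 + (-4)·(-4)
  = -6 + 9 + 16
  = 19
Equation: 2x + y - 4z = 19

2x + y - 4z = 19


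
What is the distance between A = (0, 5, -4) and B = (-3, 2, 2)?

d = √[(x₂-x₁)² + (y₂-y₁)² + (z₂-z₁)²]
  = √[(-3)² + (-3)² + 6²]
  = √[9 + 9 + 36]
  = √54
  ≈ 7.348

7.348


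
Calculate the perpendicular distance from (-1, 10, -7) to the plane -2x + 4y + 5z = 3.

distance = |a·x₀ + b·y₀ + c·z₀ - d| / √(a² + b² + c²)
  = |(-2)·(-1) + 4·10 + 5·(-7) - 3| / √((-2)² + 4² + 5²)
  = |2 + 40 - 35 - 3| / √(4 + 16 + 25)
  = |4| / √45
  = 4 / 6.708
  ≈ 0.5963

0.5963


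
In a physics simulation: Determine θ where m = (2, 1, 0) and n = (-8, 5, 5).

m·n = 2·(-8) + 1·5 + 0·5 = -16 + 5 + 0 = -11
|m| = √(2² + 1² + 0²) = √5 ≈ 2.236
|n| = √((-8)² + 5² + 5²) = √114 ≈ 10.68
cos θ = (m·n)/(|m||n|) = -11/(2.236·10.68) ≈ -0.4607
θ = arccos(-0.4607) ≈ 117.4°

117.4°


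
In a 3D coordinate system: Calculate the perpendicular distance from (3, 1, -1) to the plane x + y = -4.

distance = |a·x₀ + b·y₀ + c·z₀ - d| / √(a² + b² + c²)
  = |1·3 + 1·1 + 0·(-1) - (-4)| / √(1² + 1² + 0²)
  = |3 + 1 + 0 + 4| / √(1 + 1 + 0)
  = |8| / √2
  = 8 / 1.414
  ≈ 5.657

5.657


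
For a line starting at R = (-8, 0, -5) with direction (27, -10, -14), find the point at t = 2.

P(t) = R + t·d
  = (-8 + 27·2, 0 + (-10)·2, -5 + (-14)·2)
  = (-8 + 54, 0 - 20, -5 - 28)
  = (46, -20, -33)

(46, -20, -33)


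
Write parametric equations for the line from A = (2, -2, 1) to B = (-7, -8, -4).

Direction vector d = B - A = (-7 - 2, -8 + 2, -4 - 1) = (-9, -6, -5)
Parametric form r = A + t·d:
x = 2 - 9t, y = -2 - 6t, z = 1 - 5t

x = 2 - 9t, y = -2 - 6t, z = 1 - 5t


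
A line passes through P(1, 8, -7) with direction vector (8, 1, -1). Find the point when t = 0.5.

P(t) = P + t·d
  = (1 + 8·0.5, 8 + 1·0.5, -7 + (-1)·0.5)
  = (1 + 4, 8 + 0.5, -7 - 0.5)
  = (5, 8.5, -7.5)

(5, 8.5, -7.5)


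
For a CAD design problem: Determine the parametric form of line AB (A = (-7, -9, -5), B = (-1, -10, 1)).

Direction vector d = B - A = (-1 + 7, -10 + 9, 1 + 5) = (6, -1, 6)
Parametric form r = A + t·d:
x = -7 + 6t, y = -9 - t, z = -5 + 6t

x = -7 + 6t, y = -9 - t, z = -5 + 6t


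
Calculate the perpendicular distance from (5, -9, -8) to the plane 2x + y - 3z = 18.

distance = |a·x₀ + b·y₀ + c·z₀ - d| / √(a² + b² + c²)
  = |2·5 + 1·(-9) + (-3)·(-8) - 18| / √(2² + 1² + (-3)²)
  = |10 - 9 + 24 - 18| / √(4 + 1 + 9)
  = |7| / √14
  = 7 / 3.742
  ≈ 1.871

1.871


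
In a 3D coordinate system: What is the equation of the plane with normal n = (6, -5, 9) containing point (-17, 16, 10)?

The plane through P with normal n = (a, b, c) satisfies n·(r - P) = 0,
i.e. ax + by + cz = a·x₀ + b·y₀ + c·z₀.
d = 6·(-17) + (-5)·16 + 9·10
  = -102 - 80 + 90
  = -92
Equation: 6x - 5y + 9z = -92

6x - 5y + 9z = -92


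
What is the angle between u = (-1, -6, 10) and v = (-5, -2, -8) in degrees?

u·v = (-1)·(-5) + (-6)·(-2) + 10·(-8) = 5 + 12 - 80 = -63
|u| = √((-1)² + (-6)² + 10²) = √137 ≈ 11.7
|v| = √((-5)² + (-2)² + (-8)²) = √93 ≈ 9.644
cos θ = (u·v)/(|u||v|) = -63/(11.7·9.644) ≈ -0.5581
θ = arccos(-0.5581) ≈ 123.9°

123.9°


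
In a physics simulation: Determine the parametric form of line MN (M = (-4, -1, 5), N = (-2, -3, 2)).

Direction vector d = N - M = (-2 + 4, -3 + 1, 2 - 5) = (2, -2, -3)
Parametric form r = M + t·d:
x = -4 + 2t, y = -1 - 2t, z = 5 - 3t

x = -4 + 2t, y = -1 - 2t, z = 5 - 3t


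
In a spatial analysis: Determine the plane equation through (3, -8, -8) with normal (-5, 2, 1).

The plane through P with normal n = (a, b, c) satisfies n·(r - P) = 0,
i.e. ax + by + cz = a·x₀ + b·y₀ + c·z₀.
d = (-5)·3 + 2·(-8) + 1·(-8)
  = -15 - 16 - 8
  = -39
Equation: -5x + 2y + z = -39

-5x + 2y + z = -39


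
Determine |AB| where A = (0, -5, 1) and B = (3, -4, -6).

d = √[(x₂-x₁)² + (y₂-y₁)² + (z₂-z₁)²]
  = √[3² + 1² + (-7)²]
  = √[9 + 1 + 49]
  = √59
  ≈ 7.681

7.681


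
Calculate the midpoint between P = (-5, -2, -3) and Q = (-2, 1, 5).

M = ((x₁+x₂)/2, (y₁+y₂)/2, (z₁+z₂)/2)
  = ((-5 - 2)/2, (-2 + 1)/2, (-3 + 5)/2)
  = (-7/2, -1/2, 2/2)
  = (-3.5, -0.5, 1)

(-3.5, -0.5, 1)


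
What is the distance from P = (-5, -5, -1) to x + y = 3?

distance = |a·x₀ + b·y₀ + c·z₀ - d| / √(a² + b² + c²)
  = |1·(-5) + 1·(-5) + 0·(-1) - 3| / √(1² + 1² + 0²)
  = |-5 - 5 + 0 - 3| / √(1 + 1 + 0)
  = |-13| / √2
  = 13 / 1.414
  ≈ 9.192

9.192


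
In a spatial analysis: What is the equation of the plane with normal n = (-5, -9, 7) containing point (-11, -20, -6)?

The plane through P with normal n = (a, b, c) satisfies n·(r - P) = 0,
i.e. ax + by + cz = a·x₀ + b·y₀ + c·z₀.
d = (-5)·(-11) + (-9)·(-20) + 7·(-6)
  = 55 + 180 - 42
  = 193
Equation: -5x - 9y + 7z = 193

-5x - 9y + 7z = 193


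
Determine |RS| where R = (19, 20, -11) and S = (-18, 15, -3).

d = √[(x₂-x₁)² + (y₂-y₁)² + (z₂-z₁)²]
  = √[(-37)² + (-5)² + 8²]
  = √[1369 + 25 + 64]
  = √1458
  ≈ 38.18

38.18


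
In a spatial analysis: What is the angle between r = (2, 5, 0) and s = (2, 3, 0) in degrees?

r·s = 2·2 + 5·3 + 0·0 = 4 + 15 + 0 = 19
|r| = √(2² + 5² + 0²) = √29 ≈ 5.385
|s| = √(2² + 3² + 0²) = √13 ≈ 3.606
cos θ = (r·s)/(|r||s|) = 19/(5.385·3.606) ≈ 0.9785
θ = arccos(0.9785) ≈ 11.89°

11.89°


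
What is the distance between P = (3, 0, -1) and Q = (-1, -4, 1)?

d = √[(x₂-x₁)² + (y₂-y₁)² + (z₂-z₁)²]
  = √[(-4)² + (-4)² + 2²]
  = √[16 + 16 + 4]
  = √36
  ≈ 6

6


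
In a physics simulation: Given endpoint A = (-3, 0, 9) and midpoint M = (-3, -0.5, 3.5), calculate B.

B = 2M - A
  = (2·(-3) - (-3), 2·(-0.5) - 0, 2·3.5 - 9)
  = (-6 + 3, -1 + 0, 7 - 9)
  = (-3, -1, -2)

(-3, -1, -2)


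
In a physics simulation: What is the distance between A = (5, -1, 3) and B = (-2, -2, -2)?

d = √[(x₂-x₁)² + (y₂-y₁)² + (z₂-z₁)²]
  = √[(-7)² + (-1)² + (-5)²]
  = √[49 + 1 + 25]
  = √75
  ≈ 8.66

8.66


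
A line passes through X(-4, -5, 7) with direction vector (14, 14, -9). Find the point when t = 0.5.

P(t) = X + t·d
  = (-4 + 14·0.5, -5 + 14·0.5, 7 + (-9)·0.5)
  = (-4 + 7, -5 + 7, 7 - 4.5)
  = (3, 2, 2.5)

(3, 2, 2.5)


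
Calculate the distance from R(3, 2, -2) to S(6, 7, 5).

d = √[(x₂-x₁)² + (y₂-y₁)² + (z₂-z₁)²]
  = √[3² + 5² + 7²]
  = √[9 + 25 + 49]
  = √83
  ≈ 9.11

9.11


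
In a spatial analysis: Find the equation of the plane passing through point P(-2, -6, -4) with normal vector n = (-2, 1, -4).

The plane through P with normal n = (a, b, c) satisfies n·(r - P) = 0,
i.e. ax + by + cz = a·x₀ + b·y₀ + c·z₀.
d = (-2)·(-2) + 1·(-6) + (-4)·(-4)
  = 4 - 6 + 16
  = 14
Equation: -2x + y - 4z = 14

-2x + y - 4z = 14


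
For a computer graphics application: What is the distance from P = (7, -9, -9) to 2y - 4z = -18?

distance = |a·x₀ + b·y₀ + c·z₀ - d| / √(a² + b² + c²)
  = |0·7 + 2·(-9) + (-4)·(-9) - (-18)| / √(0² + 2² + (-4)²)
  = |0 - 18 + 36 + 18| / √(0 + 4 + 16)
  = |36| / √20
  = 36 / 4.472
  ≈ 8.05

8.05


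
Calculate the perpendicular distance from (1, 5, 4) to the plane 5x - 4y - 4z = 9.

distance = |a·x₀ + b·y₀ + c·z₀ - d| / √(a² + b² + c²)
  = |5·1 + (-4)·5 + (-4)·4 - 9| / √(5² + (-4)² + (-4)²)
  = |5 - 20 - 16 - 9| / √(25 + 16 + 16)
  = |-40| / √57
  = 40 / 7.55
  ≈ 5.298

5.298


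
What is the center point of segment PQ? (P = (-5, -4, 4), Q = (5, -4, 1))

M = ((x₁+x₂)/2, (y₁+y₂)/2, (z₁+z₂)/2)
  = ((-5 + 5)/2, (-4 - 4)/2, (4 + 1)/2)
  = (0/2, -8/2, 5/2)
  = (0, -4, 2.5)

(0, -4, 2.5)


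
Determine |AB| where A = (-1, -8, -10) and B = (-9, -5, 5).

d = √[(x₂-x₁)² + (y₂-y₁)² + (z₂-z₁)²]
  = √[(-8)² + 3² + 15²]
  = √[64 + 9 + 225]
  = √298
  ≈ 17.26

17.26


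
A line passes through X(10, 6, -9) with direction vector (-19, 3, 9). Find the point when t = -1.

P(t) = X + t·d
  = (10 + (-19)·(-1), 6 + 3·(-1), -9 + 9·(-1))
  = (10 + 19, 6 - 3, -9 - 9)
  = (29, 3, -18)

(29, 3, -18)


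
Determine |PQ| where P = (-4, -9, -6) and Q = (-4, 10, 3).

d = √[(x₂-x₁)² + (y₂-y₁)² + (z₂-z₁)²]
  = √[0² + 19² + 9²]
  = √[0 + 361 + 81]
  = √442
  ≈ 21.02

21.02


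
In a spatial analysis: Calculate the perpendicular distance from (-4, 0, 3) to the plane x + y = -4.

distance = |a·x₀ + b·y₀ + c·z₀ - d| / √(a² + b² + c²)
  = |1·(-4) + 1·0 + 0·3 - (-4)| / √(1² + 1² + 0²)
  = |-4 + 0 + 0 + 4| / √(1 + 1 + 0)
  = |0| / √2
  = 0 / 1.414
  ≈ 0

0


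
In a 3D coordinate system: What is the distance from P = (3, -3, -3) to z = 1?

distance = |a·x₀ + b·y₀ + c·z₀ - d| / √(a² + b² + c²)
  = |0·3 + 0·(-3) + 1·(-3) - 1| / √(0² + 0² + 1²)
  = |0 + 0 - 3 - 1| / √(0 + 0 + 1)
  = |-4| / √1
  = 4 / 1
  ≈ 4

4


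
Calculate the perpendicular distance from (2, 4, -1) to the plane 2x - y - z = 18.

distance = |a·x₀ + b·y₀ + c·z₀ - d| / √(a² + b² + c²)
  = |2·2 + (-1)·4 + (-1)·(-1) - 18| / √(2² + (-1)² + (-1)²)
  = |4 - 4 + 1 - 18| / √(4 + 1 + 1)
  = |-17| / √6
  = 17 / 2.449
  ≈ 6.94

6.94


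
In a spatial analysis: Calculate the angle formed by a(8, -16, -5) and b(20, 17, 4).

a·b = 8·20 + (-16)·17 + (-5)·4 = 160 - 272 - 20 = -132
|a| = √(8² + (-16)² + (-5)²) = √345 ≈ 18.57
|b| = √(20² + 17² + 4²) = √705 ≈ 26.55
cos θ = (a·b)/(|a||b|) = -132/(18.57·26.55) ≈ -0.2677
θ = arccos(-0.2677) ≈ 105.5°

105.5°


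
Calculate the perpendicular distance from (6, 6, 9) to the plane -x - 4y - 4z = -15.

distance = |a·x₀ + b·y₀ + c·z₀ - d| / √(a² + b² + c²)
  = |(-1)·6 + (-4)·6 + (-4)·9 - (-15)| / √((-1)² + (-4)² + (-4)²)
  = |-6 - 24 - 36 + 15| / √(1 + 16 + 16)
  = |-51| / √33
  = 51 / 5.745
  ≈ 8.878

8.878


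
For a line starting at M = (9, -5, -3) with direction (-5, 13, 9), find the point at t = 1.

P(t) = M + t·d
  = (9 + (-5)·1, -5 + 13·1, -3 + 9·1)
  = (9 - 5, -5 + 13, -3 + 9)
  = (4, 8, 6)

(4, 8, 6)


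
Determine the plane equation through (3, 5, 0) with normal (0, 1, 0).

The plane through P with normal n = (a, b, c) satisfies n·(r - P) = 0,
i.e. ax + by + cz = a·x₀ + b·y₀ + c·z₀.
d = 0·3 + 1·5 + 0·0
  = 0 + 5 + 0
  = 5
Equation: y = 5

y = 5


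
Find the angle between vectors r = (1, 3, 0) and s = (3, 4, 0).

r·s = 1·3 + 3·4 + 0·0 = 3 + 12 + 0 = 15
|r| = √(1² + 3² + 0²) = √10 ≈ 3.162
|s| = √(3² + 4² + 0²) = √25 ≈ 5
cos θ = (r·s)/(|r||s|) = 15/(3.162·5) ≈ 0.9487
θ = arccos(0.9487) ≈ 18.43°

18.43°


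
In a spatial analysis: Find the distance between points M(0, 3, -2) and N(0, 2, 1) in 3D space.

d = √[(x₂-x₁)² + (y₂-y₁)² + (z₂-z₁)²]
  = √[0² + (-1)² + 3²]
  = √[0 + 1 + 9]
  = √10
  ≈ 3.162

3.162


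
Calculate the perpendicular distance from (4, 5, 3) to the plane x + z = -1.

distance = |a·x₀ + b·y₀ + c·z₀ - d| / √(a² + b² + c²)
  = |1·4 + 0·5 + 1·3 - (-1)| / √(1² + 0² + 1²)
  = |4 + 0 + 3 + 1| / √(1 + 0 + 1)
  = |8| / √2
  = 8 / 1.414
  ≈ 5.657

5.657


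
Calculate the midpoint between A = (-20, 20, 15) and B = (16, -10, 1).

M = ((x₁+x₂)/2, (y₁+y₂)/2, (z₁+z₂)/2)
  = ((-20 + 16)/2, (20 - 10)/2, (15 + 1)/2)
  = (-4/2, 10/2, 16/2)
  = (-2, 5, 8)

(-2, 5, 8)


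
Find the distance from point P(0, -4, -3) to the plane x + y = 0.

distance = |a·x₀ + b·y₀ + c·z₀ - d| / √(a² + b² + c²)
  = |1·0 + 1·(-4) + 0·(-3) - 0| / √(1² + 1² + 0²)
  = |0 - 4 + 0 + 0| / √(1 + 1 + 0)
  = |-4| / √2
  = 4 / 1.414
  ≈ 2.828

2.828


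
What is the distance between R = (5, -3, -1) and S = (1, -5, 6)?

d = √[(x₂-x₁)² + (y₂-y₁)² + (z₂-z₁)²]
  = √[(-4)² + (-2)² + 7²]
  = √[16 + 4 + 49]
  = √69
  ≈ 8.307

8.307


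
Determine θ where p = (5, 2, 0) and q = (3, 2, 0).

p·q = 5·3 + 2·2 + 0·0 = 15 + 4 + 0 = 19
|p| = √(5² + 2² + 0²) = √29 ≈ 5.385
|q| = √(3² + 2² + 0²) = √13 ≈ 3.606
cos θ = (p·q)/(|p||q|) = 19/(5.385·3.606) ≈ 0.9785
θ = arccos(0.9785) ≈ 11.89°

11.89°


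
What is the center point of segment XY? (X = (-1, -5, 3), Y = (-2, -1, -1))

M = ((x₁+x₂)/2, (y₁+y₂)/2, (z₁+z₂)/2)
  = ((-1 - 2)/2, (-5 - 1)/2, (3 - 1)/2)
  = (-3/2, -6/2, 2/2)
  = (-1.5, -3, 1)

(-1.5, -3, 1)


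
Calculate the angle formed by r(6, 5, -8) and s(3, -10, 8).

r·s = 6·3 + 5·(-10) + (-8)·8 = 18 - 50 - 64 = -96
|r| = √(6² + 5² + (-8)²) = √125 ≈ 11.18
|s| = √(3² + (-10)² + 8²) = √173 ≈ 13.15
cos θ = (r·s)/(|r||s|) = -96/(11.18·13.15) ≈ -0.6528
θ = arccos(-0.6528) ≈ 130.8°

130.8°


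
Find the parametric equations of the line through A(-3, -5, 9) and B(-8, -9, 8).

Direction vector d = B - A = (-8 + 3, -9 + 5, 8 - 9) = (-5, -4, -1)
Parametric form r = A + t·d:
x = -3 - 5t, y = -5 - 4t, z = 9 - t

x = -3 - 5t, y = -5 - 4t, z = 9 - t


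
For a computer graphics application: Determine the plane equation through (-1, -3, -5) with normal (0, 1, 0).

The plane through P with normal n = (a, b, c) satisfies n·(r - P) = 0,
i.e. ax + by + cz = a·x₀ + b·y₀ + c·z₀.
d = 0·(-1) + 1·(-3) + 0·(-5)
  = 0 - 3 + 0
  = -3
Equation: y = -3

y = -3


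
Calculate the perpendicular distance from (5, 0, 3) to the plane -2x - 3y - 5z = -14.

distance = |a·x₀ + b·y₀ + c·z₀ - d| / √(a² + b² + c²)
  = |(-2)·5 + (-3)·0 + (-5)·3 - (-14)| / √((-2)² + (-3)² + (-5)²)
  = |-10 + 0 - 15 + 14| / √(4 + 9 + 25)
  = |-11| / √38
  = 11 / 6.164
  ≈ 1.784

1.784


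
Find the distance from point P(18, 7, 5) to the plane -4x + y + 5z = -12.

distance = |a·x₀ + b·y₀ + c·z₀ - d| / √(a² + b² + c²)
  = |(-4)·18 + 1·7 + 5·5 - (-12)| / √((-4)² + 1² + 5²)
  = |-72 + 7 + 25 + 12| / √(16 + 1 + 25)
  = |-28| / √42
  = 28 / 6.481
  ≈ 4.32

4.32


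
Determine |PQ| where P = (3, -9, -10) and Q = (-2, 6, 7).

d = √[(x₂-x₁)² + (y₂-y₁)² + (z₂-z₁)²]
  = √[(-5)² + 15² + 17²]
  = √[25 + 225 + 289]
  = √539
  ≈ 23.22

23.22


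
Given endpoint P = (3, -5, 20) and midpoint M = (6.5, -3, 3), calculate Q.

Q = 2M - P
  = (2·6.5 - 3, 2·(-3) - (-5), 2·3 - 20)
  = (13 - 3, -6 + 5, 6 - 20)
  = (10, -1, -14)

(10, -1, -14)


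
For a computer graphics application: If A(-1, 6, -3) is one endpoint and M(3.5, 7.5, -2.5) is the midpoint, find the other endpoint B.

B = 2M - A
  = (2·3.5 - (-1), 2·7.5 - 6, 2·(-2.5) - (-3))
  = (7 + 1, 15 - 6, -5 + 3)
  = (8, 9, -2)

(8, 9, -2)
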